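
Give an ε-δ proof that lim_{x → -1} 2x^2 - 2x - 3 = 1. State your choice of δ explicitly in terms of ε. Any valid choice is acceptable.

Fix ε > 0. We want δ > 0 such that 0 < |x + 1| < δ implies |(2x^2 - 2x - 3) − 1| < ε.
(2x^2 - 2x - 3) − 1 = 2x^2 - 2x - 4 = (x + 1)(2x - 4).
So |(2x^2 - 2x - 3) − 1| = |x + 1|·|2x - 4|.
Assume first that |x + 1| < 1, so |x| < 2. Then |2x - 4| ≤ 2·2 + 4 = 8.
Hence |(2x^2 - 2x - 3) − 1| ≤ 8|x + 1| < ε provided |x + 1| < ε/8.
Choosing δ = min(1, ε/8) ensures both conditions, hence |(2x^2 - 2x - 3) − 1| < ε.

δ = min(1, ε/8)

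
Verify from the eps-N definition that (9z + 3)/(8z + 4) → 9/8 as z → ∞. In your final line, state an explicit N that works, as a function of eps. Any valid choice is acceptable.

Fix eps > 0. We seek N > 0 such that z > N implies |(9z + 3)/(8z + 4) − (9/8)| < eps.
(9z + 3)/(8z + 4) − (9/8) = (8(9z + 3) − 9(8z + 4)) / (8(8z + 4)) = -12/(8(8z + 4)).
For z > 0 we have 8z + 4 > 8z, so |(9z + 3)/(8z + 4) − (9/8)| = 12/(8(8z + 4)) < 12/(8·8z) = (3/16)/z.
Thus |(9z + 3)/(8z + 4) − (9/8)| < eps whenever z > (3/16)/eps.
Take N = (3/16)/eps. If z > N then |(9z + 3)/(8z + 4) − (9/8)| < (3/16)/z < eps.

N = (3/16)/eps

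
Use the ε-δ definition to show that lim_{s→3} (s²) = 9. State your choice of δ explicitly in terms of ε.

δ = min(2, ε/8)

Fix ε > 0. We seek δ > 0 with 0 < |s − 3| < δ ⇒ |s² − 9| < ε.
Factor: s² − 9 = (s − 3)(s + 3), so |s² − 9| = |s − 3|·|s + 3|.
Impose δ ≤ 2 so that |s| < 5; then |s + 3| ≤ 8.
Hence |s² − 9| ≤ 8|s − 3|, which is < ε once |s − 3| < ε/8.
Take δ = min(2, ε/8). If 0 < |s − 3| < δ then both bounds hold and |s² − 9| ≤ 8|s − 3| < 8·(ε/8) = ε.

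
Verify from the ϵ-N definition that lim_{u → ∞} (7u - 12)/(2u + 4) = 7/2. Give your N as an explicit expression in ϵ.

Let ϵ > 0. We seek N > 0 such that u > N implies |(7u - 12)/(2u + 4) − (7/2)| < ϵ.
(7u - 12)/(2u + 4) − (7/2) = (2(7u - 12) − 7(2u + 4)) / (2(2u + 4)) = -52/(2(2u + 4)).
For u > 0 we have 2u + 4 > 2u, so |(7u - 12)/(2u + 4) − (7/2)| = 52/(2(2u + 4)) < 52/(2·2u) = 13/u.
Thus |(7u - 12)/(2u + 4) − (7/2)| < ϵ whenever u > 13/ϵ.
Take N = 13/ϵ. If u > N then |(7u - 12)/(2u + 4) − (7/2)| < 13/u < ϵ.

N = 13/ϵ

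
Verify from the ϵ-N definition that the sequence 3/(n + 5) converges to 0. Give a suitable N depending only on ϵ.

N = 3/ϵ

Let ϵ > 0. For n ≥ 1, |3/(n + 5) − 0| = 3/(n + 5) ≤ 3/n.
We need 3/n < ϵ, i.e. n > 3/ϵ.
Take N = 3/ϵ. If n > N then |3/(n + 5)| ≤ 3/n < ϵ.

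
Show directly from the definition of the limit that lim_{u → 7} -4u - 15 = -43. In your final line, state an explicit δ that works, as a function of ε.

Fix ε > 0. We need δ > 0 so that 0 < |u − 7| < δ implies |(-4u - 15) + 43| < ε.
|(-4u - 15) + 43| = |-4u + 28| = 4|u − 7|.
So 4|u − 7| < ε exactly when |u − 7| < ε/4.
Take δ = ε/4. If 0 < |u − 7| < δ then |(-4u - 15) + 43| = 4|u − 7| < 4·(ε/4) = ε.

δ = ε/4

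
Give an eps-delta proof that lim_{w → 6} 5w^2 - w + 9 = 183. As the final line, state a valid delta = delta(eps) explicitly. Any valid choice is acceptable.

Suppose eps > 0. We want delta > 0 such that 0 < |w − 6| < delta implies |(5w^2 - w + 9) − 183| < eps.
(5w^2 - w + 9) − 183 = 5w^2 - w - 174 = (w − 6)(5w + 29).
So |(5w^2 - w + 9) − 183| = |w − 6|·|5w + 29|.
Assume first that |w − 6| < 2, so |w| < 8. Then |5w + 29| ≤ 5·8 + 29 = 69.
Hence |(5w^2 - w + 9) − 183| ≤ 69|w − 6| < eps provided |w − 6| < eps/69.
Take delta = min(2, eps/69). Then 0 < |w − 6| < delta gives both |w − 6| < 2 and |w − 6| < eps/69, so |(5w^2 - w + 9) − 183| < eps.

delta = min(2, eps/69)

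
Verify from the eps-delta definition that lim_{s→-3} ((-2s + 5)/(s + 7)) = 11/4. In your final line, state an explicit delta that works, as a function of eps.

delta = min(2, (8/19)eps)

Let eps > 0. We want delta > 0 with 0 < |s + 3| < delta ⇒ |(-2s + 5)/(s + 7) − (11/4)| < eps.
Combining over a common denominator, (-2s + 5)/(s + 7) − (11/4) = [(-2s + 5)·4 − 11·(s + 7)] / [4·(s + 7)] = -19(s + 3) / (4(s + 7)).
So |(-2s + 5)/(s + 7) − (11/4)| = 19|s + 3| / (4·|s + 7|).
Restrict delta ≤ 2. Then |s + 3| < 2 gives |s + 7| = |(s + 3) + 4| ≥ 4 − 2 = 2.
Hence |(-2s + 5)/(s + 7) − (11/4)| < 19|s + 3|/(4·2) = (19/8)|s + 3|, which is < eps once |s + 3| < (8/19)eps.
Take delta = min(2, (8/19)eps). Then 0 < |s + 3| < delta forces both bounds, so |(-2s + 5)/(s + 7) − (11/4)| < eps.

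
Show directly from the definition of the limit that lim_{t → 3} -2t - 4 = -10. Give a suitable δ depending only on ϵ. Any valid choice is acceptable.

Fix ϵ > 0. We need δ > 0 so that 0 < |t − 3| < δ implies |(-2t - 4) + 10| < ϵ.
|(-2t - 4) + 10| = |-2t + 6| = 2|t − 3|.
Thus it suffices that |t − 3| < ϵ/2.
Take δ = ϵ/2. If 0 < |t − 3| < δ then |(-2t - 4) + 10| = 2|t − 3| < 2·(ϵ/2) = ϵ.

δ = ϵ/2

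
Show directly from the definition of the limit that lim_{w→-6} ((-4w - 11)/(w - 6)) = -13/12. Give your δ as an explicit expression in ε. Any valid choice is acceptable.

Let ε > 0 be given. We want δ > 0 with 0 < |w + 6| < δ ⇒ |(-4w - 11)/(w - 6) + 13/12| < ε.
Combining over a common denominator, (-4w - 11)/(w - 6) + 13/12 = [(-4w - 11)·(-12) − 13·(w - 6)] / [(-12)·(w - 6)] = 35(w + 6) / ((-12)(w - 6)).
So |(-4w - 11)/(w - 6) + 13/12| = 35|w + 6| / (12·|w − 6|).
Require δ ≤ 6, so |w − 6| ≥ |-12| − |w + 6| > 12 − 6 = 6.
Hence |(-4w - 11)/(w - 6) + 13/12| < 35|w + 6|/(12·6) = (35/72)|w + 6|, which is < ε once |w + 6| < (72/35)ε.
Take δ = min(6, (72/35)ε). Then 0 < |w + 6| < δ forces both bounds, so |(-4w - 11)/(w - 6) + 13/12| < ε.

δ = min(6, (72/35)ε)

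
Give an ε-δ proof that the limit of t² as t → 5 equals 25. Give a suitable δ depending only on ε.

δ = min(1, ε/11)

Let ε > 0 be given. We seek δ > 0 with 0 < |t − 5| < δ ⇒ |t² − 25| < ε.
Factor: t² − 25 = (t − 5)(t + 5), so |t² − 25| = |t − 5|·|t + 5|.
Restrict δ ≤ 1. Then |t − 5| < 1 gives |t| < 6, so by the triangle inequality |t + 5| ≤ 6 + 5 = 11.
Hence |t² − 25| ≤ 11|t − 5|, which is < ε once |t − 5| < ε/11.
Take δ = min(1, ε/11). If 0 < |t − 5| < δ then both bounds hold and |t² − 25| ≤ 11|t − 5| < 11·(ε/11) = ε.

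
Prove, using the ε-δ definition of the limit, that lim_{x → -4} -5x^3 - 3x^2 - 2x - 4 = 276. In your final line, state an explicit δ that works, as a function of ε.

δ = min(1, ε/280)

Fix ε > 0. We want δ > 0 such that 0 < |x + 4| < δ implies |(-5x^3 - 3x^2 - 2x - 4) − 276| < ε.
(-5x^3 - 3x^2 - 2x - 4) − 276 = -5x^3 - 3x^2 - 2x - 280 = (x + 4)(-5x^2 + 17x - 70).
So |(-5x^3 - 3x^2 - 2x - 4) − 276| = |x + 4|·|-5x^2 + 17x - 70|.
Require δ ≤ 1. Then |x + 4| < 1 gives |x| < 5, and by the triangle inequality |-5x^2 + 17x - 70| ≤ 5·5^2 + 17·5 + 70 = 280.
Hence |(-5x^3 - 3x^2 - 2x - 4) − 276| ≤ 280|x + 4| < ε provided |x + 4| < ε/280.
Choosing δ = min(1, ε/280) ensures both conditions, hence |(-5x^3 - 3x^2 - 2x - 4) − 276| < ε.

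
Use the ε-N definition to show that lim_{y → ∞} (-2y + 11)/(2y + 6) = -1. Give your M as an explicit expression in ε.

M = (17/2)/ε

Fix ε > 0. We seek M > 0 such that y > M implies |(-2y + 11)/(2y + 6) + 1| < ε.
(-2y + 11)/(2y + 6) + 1 = (2(-2y + 11) − (-2)(2y + 6)) / (2(2y + 6)) = 34/(2(2y + 6)).
For y > 0 we have 2y + 6 > 2y, so |(-2y + 11)/(2y + 6) + 1| = 34/(2(2y + 6)) < 34/(2·2y) = (17/2)/y.
Thus |(-2y + 11)/(2y + 6) + 1| < ε whenever y > (17/2)/ε.
Take M = (17/2)/ε. If y > M then |(-2y + 11)/(2y + 6) + 1| < (17/2)/y < ε.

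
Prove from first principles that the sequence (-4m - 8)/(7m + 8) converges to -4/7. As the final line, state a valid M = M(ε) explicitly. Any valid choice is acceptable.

Let ε > 0 be given. For m ≥ 1, |(-4m - 8)/(7m + 8) + 4/7| = |-24|/(7(7m + 8)) = 24/(7(7m + 8)).
Since 7m + 8 ≥ 7m for m ≥ 1, this is ≤ 24/(7·7m) = (24/49)/m.
So |(-4m - 8)/(7m + 8) + 4/7| < ε whenever m > (24/49)/ε.
Take M = (24/49)/ε. If m > M then |(-4m - 8)/(7m + 8) + 4/7| ≤ (24/49)/m < ε.

M = (24/49)/ε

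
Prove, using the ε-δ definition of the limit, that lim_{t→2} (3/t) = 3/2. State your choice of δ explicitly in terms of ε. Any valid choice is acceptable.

Fix ε > 0. We seek δ > 0 such that 0 < |t − 2| < δ implies |3/t − (3/2)| < ε.
|3/t − (3/2)| = 3·|2 − t|/(2·|t|) = 3|t − 2|/(2|t|).
Restrict δ ≤ 1. Then |t − 2| < 1 gives |t| > 1, so 2|t| > 2.
Then |3/t − (3/2)| < 3|t − 2|/2, which is < ε when |t − 2| < (2/3)ε.
Take δ = min(1, (2/3)ε). Then 0 < |t − 2| < δ gives both |t − 2| < 1 and |t − 2| < (2/3)ε, so |3/t − (3/2)| < ε.

δ = min(1, (2/3)ε)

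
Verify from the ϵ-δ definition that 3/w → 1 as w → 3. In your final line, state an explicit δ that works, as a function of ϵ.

δ = min(3/2, (3/2)ϵ)

Let ϵ > 0 be given. We seek δ > 0 such that 0 < |w − 3| < δ implies |3/w − 1| < ϵ.
|3/w − 1| = 3·|3 − w|/(3·|w|) = 3|w − 3|/(3|w|).
Require δ ≤ 3/2 so that |w| > 3 − 3/2 = 3/2, hence 3|w| > 9/2.
Then |3/w − 1| < 3|w − 3|/(9/2), which is < ϵ when |w − 3| < (3/2)ϵ.
Take δ = min(3/2, (3/2)ϵ). Then 0 < |w − 3| < δ gives both |w − 3| < 3/2 and |w − 3| < (3/2)ϵ, so |3/w − 1| < ϵ.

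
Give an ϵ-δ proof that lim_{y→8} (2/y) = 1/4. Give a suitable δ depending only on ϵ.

δ = min(4, 16ϵ)

Let ϵ > 0. We seek δ > 0 such that 0 < |y − 8| < δ implies |2/y − (1/4)| < ϵ.
|2/y − (1/4)| = 2·|8 − y|/(8·|y|) = 2|y − 8|/(8|y|).
Restrict δ ≤ 4. Then |y − 8| < 4 gives |y| > 4, so 8|y| > 32.
Then |2/y − (1/4)| < 2|y − 8|/32, which is < ϵ when |y − 8| < 16ϵ.
Take δ = min(4, 16ϵ). Then 0 < |y − 8| < δ gives both |y − 8| < 4 and |y − 8| < 16ϵ, so |2/y − (1/4)| < ϵ.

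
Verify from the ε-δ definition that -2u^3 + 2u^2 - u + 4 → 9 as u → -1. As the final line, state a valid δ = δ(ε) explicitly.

Suppose ε > 0. We want δ > 0 such that 0 < |u + 1| < δ implies |(-2u^3 + 2u^2 - u + 4) − 9| < ε.
(-2u^3 + 2u^2 - u + 4) − 9 = -2u^3 + 2u^2 - u - 5 = (u + 1)(-2u^2 + 4u - 5).
So |(-2u^3 + 2u^2 - u + 4) − 9| = |u + 1|·|-2u^2 + 4u - 5|.
Assume first that |u + 1| < 2, so |u| < 3. Then |-2u^2 + 4u - 5| ≤ 2·3^2 + 4·3 + 5 = 35.
Hence |(-2u^3 + 2u^2 - u + 4) − 9| ≤ 35|u + 1| < ε provided |u + 1| < ε/35.
Take δ = min(2, ε/35). Then 0 < |u + 1| < δ gives both |u + 1| < 2 and |u + 1| < ε/35, so |(-2u^3 + 2u^2 - u + 4) − 9| < ε.

δ = min(2, ε/35)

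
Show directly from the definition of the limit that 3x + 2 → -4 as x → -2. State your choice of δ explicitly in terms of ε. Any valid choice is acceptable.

δ = ε/3

Suppose ε > 0. We need δ > 0 so that 0 < |x + 2| < δ implies |(3x + 2) + 4| < ε.
Since (3x + 2) + 4 = 3(x + 2), we have |(3x + 2) + 4| = 3|x + 2|.
So 3|x + 2| < ε exactly when |x + 2| < ε/3.
Choosing δ = ε/3 gives |(3x + 2) + 4| = 3|x + 2| < ε whenever |x + 2| < δ.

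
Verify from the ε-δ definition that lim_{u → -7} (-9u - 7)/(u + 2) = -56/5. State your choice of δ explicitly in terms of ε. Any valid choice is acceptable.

Let ε > 0 be given. We want δ > 0 with 0 < |u + 7| < δ ⇒ |(-9u - 7)/(u + 2) + 56/5| < ε.
Combining over a common denominator, (-9u - 7)/(u + 2) + 56/5 = [(-9u - 7)·(-5) − 56·(u + 2)] / [(-5)·(u + 2)] = -11(u + 7) / ((-5)(u + 2)).
So |(-9u - 7)/(u + 2) + 56/5| = 11|u + 7| / (5·|u + 2|).
Restrict δ ≤ 5/2. Then |u + 7| < 5/2 gives |u + 2| = |(u + 7) + (-5)| ≥ 5 − 5/2 = 5/2.
Hence |(-9u - 7)/(u + 2) + 56/5| < 11|u + 7|/(5·(5/2)) = (22/25)|u + 7|, which is < ε once |u + 7| < (25/22)ε.
Take δ = min(5/2, (25/22)ε). Then 0 < |u + 7| < δ forces both bounds, so |(-9u - 7)/(u + 2) + 56/5| < ε.

δ = min(5/2, (25/22)ε)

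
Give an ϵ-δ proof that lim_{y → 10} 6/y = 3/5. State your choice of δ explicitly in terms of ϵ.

δ = min(5, (25/3)ϵ)

Suppose ϵ > 0. We seek δ > 0 such that 0 < |y − 10| < δ implies |6/y − (3/5)| < ϵ.
|6/y − (3/5)| = 6·|10 − y|/(10·|y|) = 6|y − 10|/(10|y|).
Restrict δ ≤ 5. Then |y − 10| < 5 gives |y| > 5, so 10|y| > 50.
Then |6/y − (3/5)| < 6|y − 10|/50, which is < ϵ when |y − 10| < (25/3)ϵ.
Take δ = min(5, (25/3)ϵ). Then 0 < |y − 10| < δ gives both |y − 10| < 5 and |y − 10| < (25/3)ϵ, so |6/y − (3/5)| < ϵ.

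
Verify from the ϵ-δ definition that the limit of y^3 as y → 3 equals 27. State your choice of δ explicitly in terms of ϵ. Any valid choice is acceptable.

Fix ϵ > 0. We seek δ > 0 with 0 < |y − 3| < δ ⇒ |y^3 − 27| < ϵ.
Factor: y^3 − 27 = (y − 3)(y^2 + 3y + 9), so |y^3 − 27| = |y − 3|·|y^2 + 3y + 9|.
Restrict δ ≤ 1. Then |y − 3| < 1 gives |y| < 4, so by the triangle inequality |y^2 + 3y + 9| ≤ 4^2 + 3·4 + 9 = 37.
Hence |y^3 − 27| ≤ 37|y − 3|, which is < ϵ once |y − 3| < ϵ/37.
Take δ = min(1, ϵ/37). If 0 < |y − 3| < δ then both bounds hold and |y^3 − 27| ≤ 37|y − 3| < 37·(ϵ/37) = ϵ.

δ = min(1, ϵ/37)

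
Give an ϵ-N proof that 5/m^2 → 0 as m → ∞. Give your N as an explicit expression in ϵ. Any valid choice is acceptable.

N = (5/ϵ)^{1/2}

Let ϵ > 0 be given. For m ≥ 1, |5/m^2 − 0| = 5/m^2.
5/m^2 < ϵ ⇔ m^2 > 5/ϵ ⇔ m > (5/ϵ)^{1/2}.
Take N = (5/ϵ)^{1/2}. Then m > N implies 5/m^2 < ϵ.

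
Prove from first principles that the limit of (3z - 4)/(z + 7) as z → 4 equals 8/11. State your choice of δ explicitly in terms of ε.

Fix ε > 0. We want δ > 0 with 0 < |z − 4| < δ ⇒ |(3z - 4)/(z + 7) − (8/11)| < ε.
Combining over a common denominator, (3z - 4)/(z + 7) − (8/11) = [(3z - 4)·11 − 8·(z + 7)] / [11·(z + 7)] = 25(z − 4) / (11(z + 7)).
So |(3z - 4)/(z + 7) − (8/11)| = 25|z − 4| / (11·|z + 7|).
Require δ ≤ 11/2, so |z + 7| ≥ |11| − |z − 4| > 11 − 11/2 = 11/2.
Hence |(3z - 4)/(z + 7) − (8/11)| < 25|z − 4|/(11·(11/2)) = (50/121)|z − 4|, which is < ε once |z − 4| < (121/50)ε.
Take δ = min(11/2, (121/50)ε). Then 0 < |z − 4| < δ forces both bounds, so |(3z - 4)/(z + 7) − (8/11)| < ε.

δ = min(11/2, (121/50)ε)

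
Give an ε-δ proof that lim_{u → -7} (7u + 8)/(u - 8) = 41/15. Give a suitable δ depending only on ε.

Suppose ε > 0. We want δ > 0 with 0 < |u + 7| < δ ⇒ |(7u + 8)/(u - 8) − (41/15)| < ε.
Combining over a common denominator, (7u + 8)/(u - 8) − (41/15) = [(7u + 8)·(-15) − (-41)·(u - 8)] / [(-15)·(u - 8)] = -64(u + 7) / ((-15)(u - 8)).
So |(7u + 8)/(u - 8) − (41/15)| = 64|u + 7| / (15·|u − 8|).
Restrict δ ≤ 15/2. Then |u + 7| < 15/2 gives |u − 8| = |(u + 7) + (-15)| ≥ 15 − 15/2 = 15/2.
Hence |(7u + 8)/(u - 8) − (41/15)| < 64|u + 7|/(15·(15/2)) = (128/225)|u + 7|, which is < ε once |u + 7| < (225/128)ε.
Take δ = min(15/2, (225/128)ε). Then 0 < |u + 7| < δ forces both bounds, so |(7u + 8)/(u - 8) − (41/15)| < ε.

δ = min(15/2, (225/128)ε)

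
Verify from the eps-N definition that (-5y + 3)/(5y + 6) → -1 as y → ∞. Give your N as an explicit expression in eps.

N = (9/5)/eps

Let eps > 0 be given. We seek N > 0 such that y > N implies |(-5y + 3)/(5y + 6) + 1| < eps.
(-5y + 3)/(5y + 6) + 1 = (5(-5y + 3) − (-5)(5y + 6)) / (5(5y + 6)) = 45/(5(5y + 6)).
For y > 0 we have 5y + 6 > 5y, so |(-5y + 3)/(5y + 6) + 1| = 45/(5(5y + 6)) < 45/(5·5y) = (9/5)/y.
Thus |(-5y + 3)/(5y + 6) + 1| < eps whenever y > (9/5)/eps.
Take N = (9/5)/eps. If y > N then |(-5y + 3)/(5y + 6) + 1| < (9/5)/y < eps.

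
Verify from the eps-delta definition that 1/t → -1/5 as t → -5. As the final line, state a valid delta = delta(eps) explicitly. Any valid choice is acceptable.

Let eps > 0. We seek delta > 0 such that 0 < |t + 5| < delta implies |1/t + 1/5| < eps.
|1/t + 1/5| = |-5 − t|/(5·|t|) = |t + 5|/(5|t|).
Restrict delta ≤ 5/2. Then |t + 5| < 5/2 gives |t| > 5/2, so 5|t| > 25/2.
Then |1/t + 1/5| < |t + 5|/(25/2), which is < eps when |t + 5| < (25/2)eps.
Take delta = min(5/2, (25/2)eps). Then 0 < |t + 5| < delta gives both |t + 5| < 5/2 and |t + 5| < (25/2)eps, so |1/t + 1/5| < eps.

delta = min(5/2, (25/2)eps)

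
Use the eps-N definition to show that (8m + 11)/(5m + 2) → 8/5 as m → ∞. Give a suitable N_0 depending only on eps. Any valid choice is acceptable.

N_0 = (39/25)/eps

Let eps > 0 be given. For m ≥ 1, |(8m + 11)/(5m + 2) − (8/5)| = |39|/(5(5m + 2)) = 39/(5(5m + 2)).
Since 5m + 2 ≥ 5m for m ≥ 1, this is ≤ 39/(5·5m) = (39/25)/m.
So |(8m + 11)/(5m + 2) − (8/5)| < eps whenever m > (39/25)/eps.
Take N_0 = (39/25)/eps. If m > N_0 then |(8m + 11)/(5m + 2) − (8/5)| ≤ (39/25)/m < eps.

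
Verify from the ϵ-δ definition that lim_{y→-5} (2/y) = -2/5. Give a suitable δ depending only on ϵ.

δ = min(5/2, (25/4)ϵ)

Let ϵ > 0 be given. We seek δ > 0 such that 0 < |y + 5| < δ implies |2/y + 2/5| < ϵ.
|2/y + 2/5| = 2·|-5 − y|/(5·|y|) = 2|y + 5|/(5|y|).
Restrict δ ≤ 5/2. Then |y + 5| < 5/2 gives |y| > 5/2, so 5|y| > 25/2.
Then |2/y + 2/5| < 2|y + 5|/(25/2), which is < ϵ when |y + 5| < (25/4)ϵ.
Take δ = min(5/2, (25/4)ϵ). Then 0 < |y + 5| < δ gives both |y + 5| < 5/2 and |y + 5| < (25/4)ϵ, so |2/y + 2/5| < ϵ.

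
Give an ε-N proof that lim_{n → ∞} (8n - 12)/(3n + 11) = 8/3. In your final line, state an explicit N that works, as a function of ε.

N = (124/9)/ε

Let ε > 0. For n ≥ 1, |(8n - 12)/(3n + 11) − (8/3)| = |-124|/(3(3n + 11)) = 124/(3(3n + 11)).
Since 3n + 11 ≥ 3n for n ≥ 1, this is ≤ 124/(3·3n) = (124/9)/n.
So |(8n - 12)/(3n + 11) − (8/3)| < ε whenever n > (124/9)/ε.
Take N = (124/9)/ε. If n > N then |(8n - 12)/(3n + 11) − (8/3)| ≤ (124/9)/n < ε.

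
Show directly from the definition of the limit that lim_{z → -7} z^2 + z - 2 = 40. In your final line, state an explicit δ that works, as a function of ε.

Let ε > 0. We want δ > 0 such that 0 < |z + 7| < δ implies |(z^2 + z - 2) − 40| < ε.
(z^2 + z - 2) − 40 = z^2 + z - 42 = (z + 7)(z - 6).
So |(z^2 + z - 2) − 40| = |z + 7|·|z - 6|.
Assume first that |z + 7| < 1, so |z| < 8. Then |z - 6| ≤ 8 + 6 = 14.
Hence |(z^2 + z - 2) − 40| ≤ 14|z + 7| < ε provided |z + 7| < ε/14.
Choosing δ = min(1, ε/14) ensures both conditions, hence |(z^2 + z - 2) − 40| < ε.

δ = min(1, ε/14)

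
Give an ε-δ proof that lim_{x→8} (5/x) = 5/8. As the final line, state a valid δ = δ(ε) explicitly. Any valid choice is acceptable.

δ = min(4, (32/5)ε)

Suppose ε > 0. We seek δ > 0 such that 0 < |x − 8| < δ implies |5/x − (5/8)| < ε.
|5/x − (5/8)| = 5·|8 − x|/(8·|x|) = 5|x − 8|/(8|x|).
Require δ ≤ 4 so that |x| > 8 − 4 = 4, hence 8|x| > 32.
Then |5/x − (5/8)| < 5|x − 8|/32, which is < ε when |x − 8| < (32/5)ε.
Take δ = min(4, (32/5)ε). Then 0 < |x − 8| < δ gives both |x − 8| < 4 and |x − 8| < (32/5)ε, so |5/x − (5/8)| < ε.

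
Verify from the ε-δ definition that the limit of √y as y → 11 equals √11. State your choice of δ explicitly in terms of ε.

Suppose ε > 0. We want δ > 0 such that 0 < |y − 11| < δ implies |√y − √11| < ε.
Multiplying by the conjugate, |√y − √11| = |y − 11|/(√y + √11).
Restrict δ ≤ 11 so that |y − 11| < 11 forces y > 0, and then √y + √11 > √11.
Hence |√y − √11| < |y − 11|/√11, which is < ε once |y − 11| < √11·ε.
Take δ = min(11, √11·ε). If 0 < |y − 11| < δ then y > 0 and |√y − √11| < |y − 11|/√11 < ε.

δ = min(11, √11·ε)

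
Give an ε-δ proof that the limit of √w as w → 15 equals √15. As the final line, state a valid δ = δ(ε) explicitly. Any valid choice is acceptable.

Let ε > 0. We want δ > 0 such that 0 < |w − 15| < δ implies |√w − √15| < ε.
Rationalise: √w − √15 = (w − 15)/(√w + √15), so |√w − √15| = |w − 15|/(√w + √15).
Restrict δ ≤ 15 so that |w − 15| < 15 forces w > 0, and then √w + √15 > √15.
Hence |√w − √15| < |w − 15|/√15, which is < ε once |w − 15| < √15·ε.
Take δ = min(15, √15·ε). If 0 < |w − 15| < δ then w > 0 and |√w − √15| < |w − 15|/√15 < ε.

δ = min(15, √15·ε)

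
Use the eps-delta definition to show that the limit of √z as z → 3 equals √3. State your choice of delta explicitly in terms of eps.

delta = min(3, √3·eps)

Suppose eps > 0. We want delta > 0 such that 0 < |z − 3| < delta implies |√z − √3| < eps.
Rationalise: √z − √3 = (z − 3)/(√z + √3), so |√z − √3| = |z − 3|/(√z + √3).
Restrict delta ≤ 3 so that |z − 3| < 3 forces z > 0, and then √z + √3 > √3.
Hence |√z − √3| < |z − 3|/√3, which is < eps once |z − 3| < √3·eps.
Take delta = min(3, √3·eps). If 0 < |z − 3| < delta then z > 0 and |√z − √3| < |z − 3|/√3 < eps.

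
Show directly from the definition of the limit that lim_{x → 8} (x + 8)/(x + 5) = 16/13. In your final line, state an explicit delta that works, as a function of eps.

Let eps > 0. We want delta > 0 with 0 < |x − 8| < delta ⇒ |(x + 8)/(x + 5) − (16/13)| < eps.
Combining over a common denominator, (x + 8)/(x + 5) − (16/13) = [(x + 8)·13 − 16·(x + 5)] / [13·(x + 5)] = -3(x − 8) / (13(x + 5)).
So |(x + 8)/(x + 5) − (16/13)| = 3|x − 8| / (13·|x + 5|).
Require delta ≤ 13/2, so |x + 5| ≥ |13| − |x − 8| > 13 − 13/2 = 13/2.
Hence |(x + 8)/(x + 5) − (16/13)| < 3|x − 8|/(13·(13/2)) = (6/169)|x − 8|, which is < eps once |x − 8| < (169/6)eps.
Take delta = min(13/2, (169/6)eps). Then 0 < |x − 8| < delta forces both bounds, so |(x + 8)/(x + 5) − (16/13)| < eps.

delta = min(13/2, (169/6)eps)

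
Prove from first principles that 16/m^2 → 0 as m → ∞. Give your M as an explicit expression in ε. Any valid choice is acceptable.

M = (16/ε)^{1/2}

Let ε > 0 be given. For m ≥ 1, |16/m^2 − 0| = 16/m^2.
16/m^2 < ε ⇔ m^2 > 16/ε ⇔ m > (16/ε)^{1/2}.
Take M = (16/ε)^{1/2}. Then m > M implies 16/m^2 < ε.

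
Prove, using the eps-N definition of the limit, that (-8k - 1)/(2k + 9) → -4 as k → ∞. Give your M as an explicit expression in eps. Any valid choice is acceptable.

M = (35/2)/eps

Suppose eps > 0. For k ≥ 1, |(-8k - 1)/(2k + 9) + 4| = |70|/(2(2k + 9)) = 70/(2(2k + 9)).
Since 2k + 9 ≥ 2k for k ≥ 1, this is ≤ 70/(2·2k) = (35/2)/k.
So |(-8k - 1)/(2k + 9) + 4| < eps whenever k > (35/2)/eps.
Take M = (35/2)/eps. If k > M then |(-8k - 1)/(2k + 9) + 4| ≤ (35/2)/k < eps.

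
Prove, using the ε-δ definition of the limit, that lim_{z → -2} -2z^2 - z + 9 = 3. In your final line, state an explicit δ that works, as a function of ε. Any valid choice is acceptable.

δ = min(1, ε/9)

Let ε > 0. We want δ > 0 such that 0 < |z + 2| < δ implies |(-2z^2 - z + 9) − 3| < ε.
(-2z^2 - z + 9) − 3 = -2z^2 - z + 6 = (z + 2)(-2z + 3).
So |(-2z^2 - z + 9) − 3| = |z + 2|·|-2z + 3|.
Require δ ≤ 1. Then |z + 2| < 1 gives |z| < 3, and by the triangle inequality |-2z + 3| ≤ 2·3 + 3 = 9.
Hence |(-2z^2 - z + 9) − 3| ≤ 9|z + 2| < ε provided |z + 2| < ε/9.
Take δ = min(1, ε/9). Then 0 < |z + 2| < δ gives both |z + 2| < 1 and |z + 2| < ε/9, so |(-2z^2 - z + 9) − 3| < ε.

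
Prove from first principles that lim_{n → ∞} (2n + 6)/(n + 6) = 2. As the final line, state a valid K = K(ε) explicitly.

K = 6/ε

Let ε > 0. For n ≥ 1, |(2n + 6)/(n + 6) − 2| = |-6|/((n + 6)) = 6/((n + 6)).
Since n + 6 ≥ n for n ≥ 1, this is ≤ 6/(n) = 6/n.
So |(2n + 6)/(n + 6) − 2| < ε whenever n > 6/ε.
Take K = 6/ε. If n > K then |(2n + 6)/(n + 6) − 2| ≤ 6/n < ε.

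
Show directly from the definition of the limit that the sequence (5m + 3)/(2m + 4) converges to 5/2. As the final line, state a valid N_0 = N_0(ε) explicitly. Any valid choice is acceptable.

Suppose ε > 0. For m ≥ 1, |(5m + 3)/(2m + 4) − (5/2)| = |-14|/(2(2m + 4)) = 14/(2(2m + 4)).
Since 2m + 4 ≥ 2m for m ≥ 1, this is ≤ 14/(2·2m) = (7/2)/m.
So |(5m + 3)/(2m + 4) − (5/2)| < ε whenever m > (7/2)/ε.
Take N_0 = (7/2)/ε. If m > N_0 then |(5m + 3)/(2m + 4) − (5/2)| ≤ (7/2)/m < ε.

N_0 = (7/2)/ε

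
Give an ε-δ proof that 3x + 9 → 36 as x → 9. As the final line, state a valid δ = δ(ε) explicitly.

δ = ε/3

Fix ε > 0. We need δ > 0 so that 0 < |x − 9| < δ implies |(3x + 9) − 36| < ε.
Since (3x + 9) − 36 = 3(x − 9), we have |(3x + 9) − 36| = 3|x − 9|.
Thus it suffices that |x − 9| < ε/3.
Choosing δ = ε/3 gives |(3x + 9) − 36| = 3|x − 9| < ε whenever |x − 9| < δ.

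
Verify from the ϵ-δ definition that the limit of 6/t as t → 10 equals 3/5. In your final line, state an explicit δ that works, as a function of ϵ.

δ = min(5, (25/3)ϵ)

Suppose ϵ > 0. We seek δ > 0 such that 0 < |t − 10| < δ implies |6/t − (3/5)| < ϵ.
|6/t − (3/5)| = 6·|10 − t|/(10·|t|) = 6|t − 10|/(10|t|).
Require δ ≤ 5 so that |t| > 10 − 5 = 5, hence 10|t| > 50.
Then |6/t − (3/5)| < 6|t − 10|/50, which is < ϵ when |t − 10| < (25/3)ϵ.
Take δ = min(5, (25/3)ϵ). Then 0 < |t − 10| < δ gives both |t − 10| < 5 and |t − 10| < (25/3)ϵ, so |6/t − (3/5)| < ϵ.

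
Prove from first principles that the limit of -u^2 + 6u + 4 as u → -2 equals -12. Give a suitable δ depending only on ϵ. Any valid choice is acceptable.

δ = min(1, ϵ/11)

Fix ϵ > 0. We want δ > 0 such that 0 < |u + 2| < δ implies |(-u^2 + 6u + 4) + 12| < ϵ.
(-u^2 + 6u + 4) + 12 = -u^2 + 6u + 16 = (u + 2)(-u + 8).
So |(-u^2 + 6u + 4) + 12| = |u + 2|·|-u + 8|.
Require δ ≤ 1. Then |u + 2| < 1 gives |u| < 3, and by the triangle inequality |-u + 8| ≤ 3 + 8 = 11.
Hence |(-u^2 + 6u + 4) + 12| ≤ 11|u + 2| < ϵ provided |u + 2| < ϵ/11.
Take δ = min(1, ϵ/11). Then 0 < |u + 2| < δ gives both |u + 2| < 1 and |u + 2| < ϵ/11, so |(-u^2 + 6u + 4) + 12| < ϵ.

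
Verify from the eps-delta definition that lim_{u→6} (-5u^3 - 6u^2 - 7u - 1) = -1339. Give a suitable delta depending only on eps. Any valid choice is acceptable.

Let eps > 0. We want delta > 0 such that 0 < |u − 6| < delta implies |(-5u^3 - 6u^2 - 7u - 1) + 1339| < eps.
(-5u^3 - 6u^2 - 7u - 1) + 1339 = -5u^3 - 6u^2 - 7u + 1338 = (u − 6)(-5u^2 - 36u - 223).
So |(-5u^3 - 6u^2 - 7u - 1) + 1339| = |u − 6|·|-5u^2 - 36u - 223|.
Require delta ≤ 1. Then |u − 6| < 1 gives |u| < 7, and by the triangle inequality |-5u^2 - 36u - 223| ≤ 5·7^2 + 36·7 + 223 = 720.
Hence |(-5u^3 - 6u^2 - 7u - 1) + 1339| ≤ 720|u − 6| < eps provided |u − 6| < eps/720.
Take delta = min(1, eps/720). Then 0 < |u − 6| < delta gives both |u − 6| < 1 and |u − 6| < eps/720, so |(-5u^3 - 6u^2 - 7u - 1) + 1339| < eps.

delta = min(1, eps/720)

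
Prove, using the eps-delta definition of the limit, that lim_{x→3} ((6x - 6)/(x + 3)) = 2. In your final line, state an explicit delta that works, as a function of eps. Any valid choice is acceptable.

Let eps > 0 be given. We want delta > 0 with 0 < |x − 3| < delta ⇒ |(6x - 6)/(x + 3) − 2| < eps.
Combining over a common denominator, (6x - 6)/(x + 3) − 2 = [(6x - 6)·6 − 12·(x + 3)] / [6·(x + 3)] = 24(x − 3) / (6(x + 3)).
So |(6x - 6)/(x + 3) − 2| = 24|x − 3| / (6·|x + 3|).
Restrict delta ≤ 3. Then |x − 3| < 3 gives |x + 3| = |(x − 3) + 6| ≥ 6 − 3 = 3.
Hence |(6x - 6)/(x + 3) − 2| < 24|x − 3|/(6·3) = (4/3)|x − 3|, which is < eps once |x − 3| < (3/4)eps.
Take delta = min(3, (3/4)eps). Then 0 < |x − 3| < delta forces both bounds, so |(6x - 6)/(x + 3) − 2| < eps.

delta = min(3, (3/4)eps)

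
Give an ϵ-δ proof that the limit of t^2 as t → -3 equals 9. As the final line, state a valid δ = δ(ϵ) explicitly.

Let ϵ > 0. We seek δ > 0 with 0 < |t + 3| < δ ⇒ |t^2 − 9| < ϵ.
Factor: t^2 − 9 = (t + 3)(t - 3), so |t^2 − 9| = |t + 3|·|t - 3|.
Restrict δ ≤ 1. Then |t + 3| < 1 gives |t| < 4, so by the triangle inequality |t - 3| ≤ 4 + 3 = 7.
Hence |t^2 − 9| ≤ 7|t + 3|, which is < ϵ once |t + 3| < ϵ/7.
Take δ = min(1, ϵ/7). If 0 < |t + 3| < δ then both bounds hold and |t^2 − 9| ≤ 7|t + 3| < 7·(ϵ/7) = ϵ.

δ = min(1, ϵ/7)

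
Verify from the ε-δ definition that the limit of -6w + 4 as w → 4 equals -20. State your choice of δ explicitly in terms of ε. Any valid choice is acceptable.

δ = ε/6

Fix ε > 0. We need δ > 0 so that 0 < |w − 4| < δ implies |(-6w + 4) + 20| < ε.
Since (-6w + 4) + 20 = -6(w − 4), we have |(-6w + 4) + 20| = 6|w − 4|.
Thus it suffices that |w − 4| < ε/6.
Take δ = ε/6. If 0 < |w − 4| < δ then |(-6w + 4) + 20| = 6|w − 4| < 6·(ε/6) = ε.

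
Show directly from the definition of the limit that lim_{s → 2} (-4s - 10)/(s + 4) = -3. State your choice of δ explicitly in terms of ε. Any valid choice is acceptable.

Let ε > 0. We want δ > 0 with 0 < |s − 2| < δ ⇒ |(-4s - 10)/(s + 4) + 3| < ε.
Combining over a common denominator, (-4s - 10)/(s + 4) + 3 = [(-4s - 10)·6 − (-18)·(s + 4)] / [6·(s + 4)] = -6(s − 2) / (6(s + 4)).
So |(-4s - 10)/(s + 4) + 3| = 6|s − 2| / (6·|s + 4|).
Restrict δ ≤ 3. Then |s − 2| < 3 gives |s + 4| = |(s − 2) + 6| ≥ 6 − 3 = 3.
Hence |(-4s - 10)/(s + 4) + 3| < 6|s − 2|/(6·3) = (1/3)|s − 2|, which is < ε once |s − 2| < 3ε.
Take δ = min(3, 3ε). Then 0 < |s − 2| < δ forces both bounds, so |(-4s - 10)/(s + 4) + 3| < ε.

δ = min(3, 3ε)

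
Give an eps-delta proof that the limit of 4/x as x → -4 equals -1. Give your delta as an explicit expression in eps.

Let eps > 0 be given. We seek delta > 0 such that 0 < |x + 4| < delta implies |4/x + 1| < eps.
|4/x + 1| = 4·|-4 − x|/(4·|x|) = 4|x + 4|/(4|x|).
Require delta ≤ 2 so that |x| > 4 − 2 = 2, hence 4|x| > 8.
Then |4/x + 1| < 4|x + 4|/8, which is < eps when |x + 4| < 2eps.
Take delta = min(2, 2eps). Then 0 < |x + 4| < delta gives both |x + 4| < 2 and |x + 4| < 2eps, so |4/x + 1| < eps.

delta = min(2, 2eps)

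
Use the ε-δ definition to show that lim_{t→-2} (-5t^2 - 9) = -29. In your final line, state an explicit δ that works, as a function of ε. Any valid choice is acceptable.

δ = min(1, ε/25)

Let ε > 0 be given. We want δ > 0 such that 0 < |t + 2| < δ implies |(-5t^2 - 9) + 29| < ε.
(-5t^2 - 9) + 29 = -5t^2 + 20 = (t + 2)(-5t + 10).
So |(-5t^2 - 9) + 29| = |t + 2|·|-5t + 10|.
Assume first that |t + 2| < 1, so |t| < 3. Then |-5t + 10| ≤ 5·3 + 10 = 25.
Hence |(-5t^2 - 9) + 29| ≤ 25|t + 2| < ε provided |t + 2| < ε/25.
Take δ = min(1, ε/25). Then 0 < |t + 2| < δ gives both |t + 2| < 1 and |t + 2| < ε/25, so |(-5t^2 - 9) + 29| < ε.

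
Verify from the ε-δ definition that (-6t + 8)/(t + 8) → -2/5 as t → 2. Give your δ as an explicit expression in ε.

Let ε > 0. We want δ > 0 with 0 < |t − 2| < δ ⇒ |(-6t + 8)/(t + 8) + 2/5| < ε.
Combining over a common denominator, (-6t + 8)/(t + 8) + 2/5 = [(-6t + 8)·10 − (-4)·(t + 8)] / [10·(t + 8)] = -56(t − 2) / (10(t + 8)).
So |(-6t + 8)/(t + 8) + 2/5| = 56|t − 2| / (10·|t + 8|).
Restrict δ ≤ 5. Then |t − 2| < 5 gives |t + 8| = |(t − 2) + 10| ≥ 10 − 5 = 5.
Hence |(-6t + 8)/(t + 8) + 2/5| < 56|t − 2|/(10·5) = (28/25)|t − 2|, which is < ε once |t − 2| < (25/28)ε.
Take δ = min(5, (25/28)ε). Then 0 < |t − 2| < δ forces both bounds, so |(-6t + 8)/(t + 8) + 2/5| < ε.

δ = min(5, (25/28)ε)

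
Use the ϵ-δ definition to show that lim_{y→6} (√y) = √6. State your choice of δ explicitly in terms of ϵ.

δ = min(6, √6·ϵ)

Let ϵ > 0 be given. We want δ > 0 such that 0 < |y − 6| < δ implies |√y − √6| < ϵ.
Rationalise: √y − √6 = (y − 6)/(√y + √6), so |√y − √6| = |y − 6|/(√y + √6).
Restrict δ ≤ 6 so that |y − 6| < 6 forces y > 0, and then √y + √6 > √6.
Hence |√y − √6| < |y − 6|/√6, which is < ϵ once |y − 6| < √6·ϵ.
Take δ = min(6, √6·ϵ). If 0 < |y − 6| < δ then y > 0 and |√y − √6| < |y − 6|/√6 < ϵ.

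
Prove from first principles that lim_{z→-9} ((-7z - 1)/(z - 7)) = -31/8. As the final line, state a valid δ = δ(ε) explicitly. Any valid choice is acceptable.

Let ε > 0 be given. We want δ > 0 with 0 < |z + 9| < δ ⇒ |(-7z - 1)/(z - 7) + 31/8| < ε.
Combining over a common denominator, (-7z - 1)/(z - 7) + 31/8 = [(-7z - 1)·(-16) − 62·(z - 7)] / [(-16)·(z - 7)] = 50(z + 9) / ((-16)(z - 7)).
So |(-7z - 1)/(z - 7) + 31/8| = 50|z + 9| / (16·|z − 7|).
Require δ ≤ 8, so |z − 7| ≥ |-16| − |z + 9| > 16 − 8 = 8.
Hence |(-7z - 1)/(z - 7) + 31/8| < 50|z + 9|/(16·8) = (25/64)|z + 9|, which is < ε once |z + 9| < (64/25)ε.
Take δ = min(8, (64/25)ε). Then 0 < |z + 9| < δ forces both bounds, so |(-7z - 1)/(z - 7) + 31/8| < ε.

δ = min(8, (64/25)ε)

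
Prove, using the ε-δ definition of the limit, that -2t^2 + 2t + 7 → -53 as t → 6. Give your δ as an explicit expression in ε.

δ = min(1, ε/24)

Let ε > 0. We want δ > 0 such that 0 < |t − 6| < δ implies |(-2t^2 + 2t + 7) + 53| < ε.
(-2t^2 + 2t + 7) + 53 = -2t^2 + 2t + 60 = (t − 6)(-2t - 10).
So |(-2t^2 + 2t + 7) + 53| = |t − 6|·|-2t - 10|.
Require δ ≤ 1. Then |t − 6| < 1 gives |t| < 7, and by the triangle inequality |-2t - 10| ≤ 2·7 + 10 = 24.
Hence |(-2t^2 + 2t + 7) + 53| ≤ 24|t − 6| < ε provided |t − 6| < ε/24.
Choosing δ = min(1, ε/24) ensures both conditions, hence |(-2t^2 + 2t + 7) + 53| < ε.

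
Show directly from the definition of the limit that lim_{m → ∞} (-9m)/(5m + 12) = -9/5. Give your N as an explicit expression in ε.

N = (108/25)/ε

Let ε > 0 be given. For m ≥ 1, |(-9m)/(5m + 12) + 9/5| = |108|/(5(5m + 12)) = 108/(5(5m + 12)).
Since 5m + 12 ≥ 5m for m ≥ 1, this is ≤ 108/(5·5m) = (108/25)/m.
So |(-9m)/(5m + 12) + 9/5| < ε whenever m > (108/25)/ε.
Take N = (108/25)/ε. If m > N then |(-9m)/(5m + 12) + 9/5| ≤ (108/25)/m < ε.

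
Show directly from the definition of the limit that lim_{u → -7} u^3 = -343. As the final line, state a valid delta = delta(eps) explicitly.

Fix eps > 0. We seek delta > 0 with 0 < |u + 7| < delta ⇒ |u^3 + 343| < eps.
Factor: u^3 + 343 = (u + 7)(u^2 - 7u + 49), so |u^3 + 343| = |u + 7|·|u^2 - 7u + 49|.
Impose delta ≤ 2 so that |u| < 9; then |u^2 - 7u + 49| ≤ 193.
Hence |u^3 + 343| ≤ 193|u + 7|, which is < eps once |u + 7| < eps/193.
Take delta = min(2, eps/193). If 0 < |u + 7| < delta then both bounds hold and |u^3 + 343| ≤ 193|u + 7| < 193·(eps/193) = eps.

delta = min(2, eps/193)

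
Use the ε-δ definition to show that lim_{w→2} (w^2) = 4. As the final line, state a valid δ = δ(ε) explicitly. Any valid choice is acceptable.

δ = min(1, ε/5)

Let ε > 0 be given. We seek δ > 0 with 0 < |w − 2| < δ ⇒ |w^2 − 4| < ε.
Factor: w^2 − 4 = (w − 2)(w + 2), so |w^2 − 4| = |w − 2|·|w + 2|.
Impose δ ≤ 1 so that |w| < 3; then |w + 2| ≤ 5.
Hence |w^2 − 4| ≤ 5|w − 2|, which is < ε once |w − 2| < ε/5.
Take δ = min(1, ε/5). If 0 < |w − 2| < δ then both bounds hold and |w^2 − 4| ≤ 5|w − 2| < 5·(ε/5) = ε.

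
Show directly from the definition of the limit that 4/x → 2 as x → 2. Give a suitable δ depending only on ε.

Let ε > 0 be given. We seek δ > 0 such that 0 < |x − 2| < δ implies |4/x − 2| < ε.
|4/x − 2| = 4·|2 − x|/(2·|x|) = 4|x − 2|/(2|x|).
Require δ ≤ 1 so that |x| > 2 − 1 = 1, hence 2|x| > 2.
Then |4/x − 2| < 4|x − 2|/2, which is < ε when |x − 2| < (1/2)ε.
Take δ = min(1, (1/2)ε). Then 0 < |x − 2| < δ gives both |x − 2| < 1 and |x − 2| < (1/2)ε, so |4/x − 2| < ε.

δ = min(1, (1/2)ε)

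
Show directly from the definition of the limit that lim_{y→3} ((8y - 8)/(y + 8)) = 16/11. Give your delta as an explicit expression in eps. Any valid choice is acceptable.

delta = min(11/2, (121/144)eps)

Let eps > 0. We want delta > 0 with 0 < |y − 3| < delta ⇒ |(8y - 8)/(y + 8) − (16/11)| < eps.
Combining over a common denominator, (8y - 8)/(y + 8) − (16/11) = [(8y - 8)·11 − 16·(y + 8)] / [11·(y + 8)] = 72(y − 3) / (11(y + 8)).
So |(8y - 8)/(y + 8) − (16/11)| = 72|y − 3| / (11·|y + 8|).
Require delta ≤ 11/2, so |y + 8| ≥ |11| − |y − 3| > 11 − 11/2 = 11/2.
Hence |(8y - 8)/(y + 8) − (16/11)| < 72|y − 3|/(11·(11/2)) = (144/121)|y − 3|, which is < eps once |y − 3| < (121/144)eps.
Take delta = min(11/2, (121/144)eps). Then 0 < |y − 3| < delta forces both bounds, so |(8y - 8)/(y + 8) − (16/11)| < eps.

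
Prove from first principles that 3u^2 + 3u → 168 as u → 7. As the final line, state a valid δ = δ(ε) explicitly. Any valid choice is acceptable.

δ = min(2, ε/51)

Let ε > 0. We want δ > 0 such that 0 < |u − 7| < δ implies |(3u^2 + 3u) − 168| < ε.
(3u^2 + 3u) − 168 = 3u^2 + 3u - 168 = (u − 7)(3u + 24).
So |(3u^2 + 3u) − 168| = |u − 7|·|3u + 24|.
Require δ ≤ 2. Then |u − 7| < 2 gives |u| < 9, and by the triangle inequality |3u + 24| ≤ 3·9 + 24 = 51.
Hence |(3u^2 + 3u) − 168| ≤ 51|u − 7| < ε provided |u − 7| < ε/51.
Choosing δ = min(2, ε/51) ensures both conditions, hence |(3u^2 + 3u) − 168| < ε.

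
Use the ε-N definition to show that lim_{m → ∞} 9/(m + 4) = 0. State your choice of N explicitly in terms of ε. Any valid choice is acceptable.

Let ε > 0. For m ≥ 1, |9/(m + 4) − 0| = 9/(m + 4) ≤ 9/m.
We need 9/m < ε, i.e. m > 9/ε.
Take N = 9/ε. If m > N then |9/(m + 4)| ≤ 9/m < ε.

N = 9/ε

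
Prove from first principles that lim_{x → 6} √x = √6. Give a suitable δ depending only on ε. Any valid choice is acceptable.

δ = min(6, √6·ε)

Let ε > 0 be given. We want δ > 0 such that 0 < |x − 6| < δ implies |√x − √6| < ε.
Multiplying by the conjugate, |√x − √6| = |x − 6|/(√x + √6).
Restrict δ ≤ 6 so that |x − 6| < 6 forces x > 0, and then √x + √6 > √6.
Hence |√x − √6| < |x − 6|/√6, which is < ε once |x − 6| < √6·ε.
Take δ = min(6, √6·ε). If 0 < |x − 6| < δ then x > 0 and |√x − √6| < |x − 6|/√6 < ε.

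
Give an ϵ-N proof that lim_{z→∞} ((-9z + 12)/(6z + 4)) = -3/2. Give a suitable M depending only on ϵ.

Let ϵ > 0 be given. We seek M > 0 such that z > M implies |(-9z + 12)/(6z + 4) + 3/2| < ϵ.
(-9z + 12)/(6z + 4) + 3/2 = (6(-9z + 12) − (-9)(6z + 4)) / (6(6z + 4)) = 108/(6(6z + 4)).
For z > 0 we have 6z + 4 > 6z, so |(-9z + 12)/(6z + 4) + 3/2| = 108/(6(6z + 4)) < 108/(6·6z) = 3/z.
Thus |(-9z + 12)/(6z + 4) + 3/2| < ϵ whenever z > 3/ϵ.
Take M = 3/ϵ. If z > M then |(-9z + 12)/(6z + 4) + 3/2| < 3/z < ϵ.

M = 3/ϵ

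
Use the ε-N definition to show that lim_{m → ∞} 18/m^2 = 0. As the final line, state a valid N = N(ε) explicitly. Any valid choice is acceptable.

Suppose ε > 0. For m ≥ 1, |18/m^2 − 0| = 18/m^2.
18/m^2 < ε ⇔ m^2 > 18/ε ⇔ m > (18/ε)^{1/2}.
Take N = (18/ε)^{1/2}. Then m > N implies 18/m^2 < ε.

N = (18/ε)^{1/2}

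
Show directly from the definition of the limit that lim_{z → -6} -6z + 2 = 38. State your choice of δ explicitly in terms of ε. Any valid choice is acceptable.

δ = ε/6

Fix ε > 0. We need δ > 0 so that 0 < |z + 6| < δ implies |(-6z + 2) − 38| < ε.
|(-6z + 2) − 38| = |-6z - 36| = 6|z + 6|.
Thus it suffices that |z + 6| < ε/6.
Take δ = ε/6. If 0 < |z + 6| < δ then |(-6z + 2) − 38| = 6|z + 6| < 6·(ε/6) = ε.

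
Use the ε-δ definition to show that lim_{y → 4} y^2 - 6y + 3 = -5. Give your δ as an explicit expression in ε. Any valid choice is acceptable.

δ = min(2, ε/8)

Let ε > 0 be given. We want δ > 0 such that 0 < |y − 4| < δ implies |(y^2 - 6y + 3) + 5| < ε.
(y^2 - 6y + 3) + 5 = y^2 - 6y + 8 = (y − 4)(y - 2).
So |(y^2 - 6y + 3) + 5| = |y − 4|·|y - 2|.
Assume first that |y − 4| < 2, so |y| < 6. Then |y - 2| ≤ 6 + 2 = 8.
Hence |(y^2 - 6y + 3) + 5| ≤ 8|y − 4| < ε provided |y − 4| < ε/8.
Take δ = min(2, ε/8). Then 0 < |y − 4| < δ gives both |y − 4| < 2 and |y − 4| < ε/8, so |(y^2 - 6y + 3) + 5| < ε.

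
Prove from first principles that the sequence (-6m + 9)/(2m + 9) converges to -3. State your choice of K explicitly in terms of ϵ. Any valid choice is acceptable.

K = 18/ϵ

Suppose ϵ > 0. For m ≥ 1, |(-6m + 9)/(2m + 9) + 3| = |72|/(2(2m + 9)) = 72/(2(2m + 9)).
Since 2m + 9 ≥ 2m for m ≥ 1, this is ≤ 72/(2·2m) = 18/m.
So |(-6m + 9)/(2m + 9) + 3| < ϵ whenever m > 18/ϵ.
Take K = 18/ϵ. If m > K then |(-6m + 9)/(2m + 9) + 3| ≤ 18/m < ϵ.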